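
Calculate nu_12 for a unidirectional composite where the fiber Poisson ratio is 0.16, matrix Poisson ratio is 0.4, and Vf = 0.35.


nu_12 = nu_f*Vf + nu_m*(1-Vf) = 0.16*0.35 + 0.4*0.65 = 0.316

0.316


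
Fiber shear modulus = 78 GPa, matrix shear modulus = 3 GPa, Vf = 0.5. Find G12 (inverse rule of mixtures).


1/G12 = Vf/Gf + (1-Vf)/Gm = 0.5/78 + 0.5/3
G12 = 5.78 GPa

5.78 GPa


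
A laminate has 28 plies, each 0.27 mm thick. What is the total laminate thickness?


h = n * t_ply = 28 * 0.27 = 7.56 mm

7.56 mm


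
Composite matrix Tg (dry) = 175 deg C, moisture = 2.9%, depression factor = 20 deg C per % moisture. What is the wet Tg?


Tg_wet = Tg_dry - k*moisture = 175 - 20*2.9 = 117.0 deg C

117.0 deg C


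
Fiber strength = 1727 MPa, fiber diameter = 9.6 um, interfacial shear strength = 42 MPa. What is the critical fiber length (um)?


Lc = sigma_f * d / (2 * tau_i) = 1727 * 9.6 / (2 * 42) = 197.4 um

197.4 um


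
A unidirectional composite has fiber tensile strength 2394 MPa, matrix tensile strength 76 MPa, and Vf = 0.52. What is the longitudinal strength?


sigma_1 = sigma_f*Vf + sigma_m*(1-Vf) = 2394*0.52 + 76*0.48 = 1281.4 MPa

1281.4 MPa


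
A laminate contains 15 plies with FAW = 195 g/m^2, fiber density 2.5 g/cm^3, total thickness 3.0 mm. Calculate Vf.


Vf = n * FAW / (rho_f * h * 1000) = 15 * 195 / (2.5 * 3.0 * 1000) = 0.39

0.39


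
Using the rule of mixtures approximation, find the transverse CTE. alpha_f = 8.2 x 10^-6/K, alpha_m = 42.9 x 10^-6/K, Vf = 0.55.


alpha_2 = alpha_f*Vf + alpha_m*(1-Vf) = 8.2*0.55 + 42.9*0.45 = 23.8 x 10^-6/K

23.8 x 10^-6/K


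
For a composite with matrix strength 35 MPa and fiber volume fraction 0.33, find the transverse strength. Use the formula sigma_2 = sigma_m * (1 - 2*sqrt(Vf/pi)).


factor = 1 - 2*sqrt(0.33/pi) = 0.3518
sigma_2 = 35 * 0.3518 = 12.31 MPa

12.31 MPa


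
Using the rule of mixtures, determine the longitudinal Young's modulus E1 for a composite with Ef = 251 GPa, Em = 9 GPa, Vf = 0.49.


E1 = Ef*Vf + Em*(1-Vf) = 251*0.49 + 9*0.51 = 127.58 GPa

127.58 GPa


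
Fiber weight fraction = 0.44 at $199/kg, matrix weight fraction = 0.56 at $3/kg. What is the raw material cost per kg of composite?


Cost = cost_f*Wf + cost_m*Wm = 199*0.44 + 3*0.56 = $89.24/kg

$89.24/kg


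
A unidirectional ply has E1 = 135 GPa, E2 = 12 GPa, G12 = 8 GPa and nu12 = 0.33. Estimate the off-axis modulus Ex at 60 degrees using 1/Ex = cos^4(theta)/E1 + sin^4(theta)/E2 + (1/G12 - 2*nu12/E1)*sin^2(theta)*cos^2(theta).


cos^4(60) = 0.0625, sin^4(60) = 0.5625, sin^2(60)*cos^2(60) = 0.1875
1/G12 - 2*nu12/E1 = 1/8 - 2*0.33/135 = 0.120111 GPa^-1
1/Ex = 0.0625/135 + 0.5625/12 + 0.120111*0.1875 = 0.0698588 GPa^-1
Ex = 14.31 GPa

14.31 GPa


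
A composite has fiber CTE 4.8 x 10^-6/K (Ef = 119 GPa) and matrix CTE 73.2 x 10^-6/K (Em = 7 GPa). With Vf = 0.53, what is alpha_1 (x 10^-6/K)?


E1 = Ef*Vf + Em*(1-Vf) = 66.36
alpha_1 = (alpha_f*Ef*Vf + alpha_m*Em*(1-Vf))/E1 = 8.19 x 10^-6/K

8.19 x 10^-6/K


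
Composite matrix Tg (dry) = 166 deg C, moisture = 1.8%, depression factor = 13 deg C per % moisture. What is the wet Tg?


Tg_wet = Tg_dry - k*moisture = 166 - 13*1.8 = 142.6 deg C

142.6 deg C


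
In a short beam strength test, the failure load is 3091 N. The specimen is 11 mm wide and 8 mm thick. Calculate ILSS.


ILSS = 3F/(4bh) = 3*3091/(4*11*8) = 26.34 MPa

26.34 MPa


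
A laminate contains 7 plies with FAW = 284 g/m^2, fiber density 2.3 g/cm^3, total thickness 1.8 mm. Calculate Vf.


Vf = n * FAW / (rho_f * h * 1000) = 7 * 284 / (2.3 * 1.8 * 1000) = 0.4802

0.4802


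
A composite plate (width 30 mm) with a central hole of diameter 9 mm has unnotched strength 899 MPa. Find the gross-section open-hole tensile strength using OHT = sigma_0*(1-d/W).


OHT = sigma_0*(1-d/W) = 899*(1-9/30) = 629.3 MPa

629.3 MPa


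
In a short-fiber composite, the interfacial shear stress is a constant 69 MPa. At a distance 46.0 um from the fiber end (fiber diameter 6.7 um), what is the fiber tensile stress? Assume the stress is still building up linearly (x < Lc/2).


Force balance: sigma_f * (pi*d^2/4) = tau * (pi*d) * x  ->  sigma_f = 4 * tau * x / d
sigma_f = 4 * 69 * 46.0 / 6.7 = 1894.9 MPa

1894.9 MPa


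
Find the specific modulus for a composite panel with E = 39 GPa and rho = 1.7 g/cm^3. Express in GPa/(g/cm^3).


Specific stiffness = E/rho = 39/1.7 = 22.9 GPa/(g/cm^3)

22.9 GPa/(g/cm^3)


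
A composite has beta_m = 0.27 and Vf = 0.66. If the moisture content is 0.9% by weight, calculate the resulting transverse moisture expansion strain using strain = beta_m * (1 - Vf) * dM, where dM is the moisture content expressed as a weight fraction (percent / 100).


dM = 0.9/100 = 0.009
strain = beta_m * (1-Vf) * dM = 0.27 * 0.34 * 0.009 = 0.0008262

0.0008262


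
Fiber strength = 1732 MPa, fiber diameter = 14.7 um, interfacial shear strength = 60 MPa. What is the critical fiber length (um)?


Lc = sigma_f * d / (2 * tau_i) = 1732 * 14.7 / (2 * 60) = 212.2 um

212.2 um


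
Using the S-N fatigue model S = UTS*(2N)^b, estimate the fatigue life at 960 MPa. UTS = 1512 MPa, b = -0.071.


N = 0.5 * (S/UTS)^(1/b) = 0.5 * (960/1512)^(1/-0.071) = 300.3097 cycles

300.3097 cycles


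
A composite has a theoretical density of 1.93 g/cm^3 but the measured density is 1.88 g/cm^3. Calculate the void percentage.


Void% = (rho_theo - rho_actual)/rho_theo * 100 = (1.93 - 1.88)/1.93 * 100 = 2.59%

2.59%


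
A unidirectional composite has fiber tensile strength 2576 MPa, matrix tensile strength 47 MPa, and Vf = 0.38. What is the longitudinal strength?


sigma_1 = sigma_f*Vf + sigma_m*(1-Vf) = 2576*0.38 + 47*0.62 = 1008.0 MPa

1008.0 MPa


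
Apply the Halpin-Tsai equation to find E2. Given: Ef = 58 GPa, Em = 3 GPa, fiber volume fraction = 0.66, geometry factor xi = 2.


eta = (Ef/Em - 1)/(Ef/Em + xi) = (19.3333 - 1)/(19.3333 + 2) = 0.8594
E2 = Em*(1+xi*eta*Vf)/(1-eta*Vf) = 14.79 GPa

14.79 GPa


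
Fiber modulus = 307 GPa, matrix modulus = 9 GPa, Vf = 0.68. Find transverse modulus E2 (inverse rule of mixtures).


1/E2 = Vf/Ef + (1-Vf)/Em = 0.68/307 + 0.32/9
E2 = 26.48 GPa

26.48 GPa


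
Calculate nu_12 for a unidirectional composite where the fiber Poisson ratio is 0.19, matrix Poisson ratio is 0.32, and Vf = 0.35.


nu_12 = nu_f*Vf + nu_m*(1-Vf) = 0.19*0.35 + 0.32*0.65 = 0.2745

0.2745


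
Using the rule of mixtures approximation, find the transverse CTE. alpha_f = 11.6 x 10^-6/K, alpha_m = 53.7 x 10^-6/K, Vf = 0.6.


alpha_2 = alpha_f*Vf + alpha_m*(1-Vf) = 11.6*0.6 + 53.7*0.4 = 28.4 x 10^-6/K

28.4 x 10^-6/K


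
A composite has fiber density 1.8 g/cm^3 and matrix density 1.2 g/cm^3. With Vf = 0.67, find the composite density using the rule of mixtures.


rho_c = rho_f*Vf + rho_m*(1-Vf) = 1.8*0.67 + 1.2*0.33 = 1.602 g/cm^3

1.602 g/cm^3


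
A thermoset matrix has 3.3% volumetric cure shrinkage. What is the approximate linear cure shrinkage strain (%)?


Linear shrinkage ≈ vol_shrink/3 = 3.3/3 = 1.1%

1.1%


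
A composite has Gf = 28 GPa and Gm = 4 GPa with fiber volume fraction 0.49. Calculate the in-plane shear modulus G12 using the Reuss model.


1/G12 = Vf/Gf + (1-Vf)/Gm = 0.49/28 + 0.51/4
G12 = 6.9 GPa

6.9 GPa


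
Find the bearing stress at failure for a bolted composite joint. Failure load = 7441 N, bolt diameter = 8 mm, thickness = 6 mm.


sigma_br = F/(d*h) = 7441/(8*6) = 155.0 MPa

155.0 MPa


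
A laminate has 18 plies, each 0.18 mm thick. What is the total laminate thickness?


h = n * t_ply = 18 * 0.18 = 3.24 mm

3.24 mm


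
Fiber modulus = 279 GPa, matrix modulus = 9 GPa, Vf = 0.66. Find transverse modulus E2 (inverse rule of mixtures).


1/E2 = Vf/Ef + (1-Vf)/Em = 0.66/279 + 0.34/9
E2 = 24.91 GPa

24.91 GPa


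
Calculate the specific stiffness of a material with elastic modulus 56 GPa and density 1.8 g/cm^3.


Specific stiffness = E/rho = 56/1.8 = 31.1 GPa/(g/cm^3)

31.1 GPa/(g/cm^3)


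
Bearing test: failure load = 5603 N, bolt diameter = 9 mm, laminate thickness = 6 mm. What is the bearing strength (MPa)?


sigma_br = F/(d*h) = 5603/(9*6) = 103.8 MPa

103.8 MPa


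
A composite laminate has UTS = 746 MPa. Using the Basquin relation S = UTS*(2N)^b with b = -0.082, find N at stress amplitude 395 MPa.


N = 0.5 * (S/UTS)^(1/b) = 0.5 * (395/746)^(1/-0.082) = 1165.6069 cycles

1165.6069 cycles


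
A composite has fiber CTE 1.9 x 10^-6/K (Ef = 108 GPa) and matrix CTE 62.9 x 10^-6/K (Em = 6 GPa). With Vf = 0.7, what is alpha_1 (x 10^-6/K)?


E1 = Ef*Vf + Em*(1-Vf) = 77.4
alpha_1 = (alpha_f*Ef*Vf + alpha_m*Em*(1-Vf))/E1 = 3.32 x 10^-6/K

3.32 x 10^-6/K


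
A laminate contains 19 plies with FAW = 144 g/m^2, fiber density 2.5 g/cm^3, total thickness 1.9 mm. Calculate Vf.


Vf = n * FAW / (rho_f * h * 1000) = 19 * 144 / (2.5 * 1.9 * 1000) = 0.576

0.576


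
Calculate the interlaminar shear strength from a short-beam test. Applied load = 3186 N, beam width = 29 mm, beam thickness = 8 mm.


ILSS = 3F/(4bh) = 3*3186/(4*29*8) = 10.3 MPa

10.3 MPa


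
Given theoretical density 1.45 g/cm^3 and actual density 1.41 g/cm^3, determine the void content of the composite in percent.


Void% = (rho_theo - rho_actual)/rho_theo * 100 = (1.45 - 1.41)/1.45 * 100 = 2.76%

2.76%


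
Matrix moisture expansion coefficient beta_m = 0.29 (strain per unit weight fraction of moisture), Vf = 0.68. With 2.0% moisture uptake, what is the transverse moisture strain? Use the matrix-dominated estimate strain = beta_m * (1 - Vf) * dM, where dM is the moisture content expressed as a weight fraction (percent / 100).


dM = 2.0/100 = 0.02
strain = beta_m * (1-Vf) * dM = 0.29 * 0.32 * 0.02 = 0.001856

0.001856


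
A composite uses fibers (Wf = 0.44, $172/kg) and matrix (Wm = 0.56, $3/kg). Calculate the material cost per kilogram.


Cost = cost_f*Wf + cost_m*Wm = 172*0.44 + 3*0.56 = $77.36/kg

$77.36/kg


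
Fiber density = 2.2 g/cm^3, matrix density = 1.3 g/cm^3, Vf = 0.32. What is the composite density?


rho_c = rho_f*Vf + rho_m*(1-Vf) = 2.2*0.32 + 1.3*0.68 = 1.588 g/cm^3

1.588 g/cm^3


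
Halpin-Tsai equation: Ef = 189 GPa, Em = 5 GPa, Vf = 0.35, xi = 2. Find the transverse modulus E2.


eta = (Ef/Em - 1)/(Ef/Em + xi) = (37.8 - 1)/(37.8 + 2) = 0.9246
E2 = Em*(1+xi*eta*Vf)/(1-eta*Vf) = 12.18 GPa

12.18 GPa


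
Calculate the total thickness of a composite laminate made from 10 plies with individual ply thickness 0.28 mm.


h = n * t_ply = 10 * 0.28 = 2.8 mm

2.8 mm


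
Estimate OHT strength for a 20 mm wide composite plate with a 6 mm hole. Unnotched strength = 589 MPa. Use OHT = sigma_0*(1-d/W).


OHT = sigma_0*(1-d/W) = 589*(1-6/20) = 412.3 MPa

412.3 MPa


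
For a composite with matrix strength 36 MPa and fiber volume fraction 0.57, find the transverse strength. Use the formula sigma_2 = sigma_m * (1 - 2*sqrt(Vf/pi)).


factor = 1 - 2*sqrt(0.57/pi) = 0.1481
sigma_2 = 36 * 0.1481 = 5.33 MPa

5.33 MPa


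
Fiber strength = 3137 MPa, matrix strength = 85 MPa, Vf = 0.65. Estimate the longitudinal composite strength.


sigma_1 = sigma_f*Vf + sigma_m*(1-Vf) = 3137*0.65 + 85*0.35 = 2068.8 MPa

2068.8 MPa


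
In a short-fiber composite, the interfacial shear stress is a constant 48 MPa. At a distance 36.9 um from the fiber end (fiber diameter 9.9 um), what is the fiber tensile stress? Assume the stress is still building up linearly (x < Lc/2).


Force balance: sigma_f * (pi*d^2/4) = tau * (pi*d) * x  ->  sigma_f = 4 * tau * x / d
sigma_f = 4 * 48 * 36.9 / 9.9 = 715.6 MPa

715.6 MPa


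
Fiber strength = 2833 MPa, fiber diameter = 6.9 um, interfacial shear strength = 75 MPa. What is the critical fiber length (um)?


Lc = sigma_f * d / (2 * tau_i) = 2833 * 6.9 / (2 * 75) = 130.3 um

130.3 um


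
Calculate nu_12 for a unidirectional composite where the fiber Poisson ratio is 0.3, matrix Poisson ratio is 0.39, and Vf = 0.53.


nu_12 = nu_f*Vf + nu_m*(1-Vf) = 0.3*0.53 + 0.39*0.47 = 0.3423

0.3423


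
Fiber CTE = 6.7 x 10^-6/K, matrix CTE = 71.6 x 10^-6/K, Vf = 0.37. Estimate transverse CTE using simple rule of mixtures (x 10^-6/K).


alpha_2 = alpha_f*Vf + alpha_m*(1-Vf) = 6.7*0.37 + 71.6*0.63 = 47.6 x 10^-6/K

47.6 x 10^-6/K


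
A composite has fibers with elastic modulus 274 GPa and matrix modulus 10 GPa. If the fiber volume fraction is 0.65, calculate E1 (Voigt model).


E1 = Ef*Vf + Em*(1-Vf) = 274*0.65 + 10*0.35 = 181.6 GPa

181.6 GPa


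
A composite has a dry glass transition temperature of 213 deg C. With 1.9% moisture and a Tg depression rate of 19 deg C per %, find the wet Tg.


Tg_wet = Tg_dry - k*moisture = 213 - 19*1.9 = 176.9 deg C

176.9 deg C


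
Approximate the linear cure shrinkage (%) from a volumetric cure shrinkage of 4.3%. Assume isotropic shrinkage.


Linear shrinkage ≈ vol_shrink/3 = 4.3/3 = 1.433%

1.433%


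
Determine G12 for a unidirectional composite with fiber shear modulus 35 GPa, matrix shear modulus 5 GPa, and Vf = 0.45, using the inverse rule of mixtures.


1/G12 = Vf/Gf + (1-Vf)/Gm = 0.45/35 + 0.55/5
G12 = 8.14 GPa

8.14 GPa


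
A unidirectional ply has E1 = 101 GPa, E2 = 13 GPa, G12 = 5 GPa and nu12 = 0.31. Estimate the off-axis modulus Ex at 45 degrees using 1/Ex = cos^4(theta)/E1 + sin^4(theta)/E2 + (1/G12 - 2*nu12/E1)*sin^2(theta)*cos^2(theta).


cos^4(45) = 0.25, sin^4(45) = 0.25, sin^2(45)*cos^2(45) = 0.25
1/G12 - 2*nu12/E1 = 1/5 - 2*0.31/101 = 0.193861 GPa^-1
1/Ex = 0.25/101 + 0.25/13 + 0.193861*0.25 = 0.0701714 GPa^-1
Ex = 14.25 GPa

14.25 GPa


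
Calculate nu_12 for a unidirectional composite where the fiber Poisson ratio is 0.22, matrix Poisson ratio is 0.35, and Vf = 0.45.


nu_12 = nu_f*Vf + nu_m*(1-Vf) = 0.22*0.45 + 0.35*0.55 = 0.2915

0.2915


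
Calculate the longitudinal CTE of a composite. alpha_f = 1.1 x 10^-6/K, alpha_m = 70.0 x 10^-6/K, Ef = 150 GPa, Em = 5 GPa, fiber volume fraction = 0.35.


E1 = Ef*Vf + Em*(1-Vf) = 55.75
alpha_1 = (alpha_f*Ef*Vf + alpha_m*Em*(1-Vf))/E1 = 5.12 x 10^-6/K

5.12 x 10^-6/K


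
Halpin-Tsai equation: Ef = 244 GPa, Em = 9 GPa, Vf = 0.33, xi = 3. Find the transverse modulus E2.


eta = (Ef/Em - 1)/(Ef/Em + xi) = (27.1111 - 1)/(27.1111 + 3) = 0.8672
E2 = Em*(1+xi*eta*Vf)/(1-eta*Vf) = 23.43 GPa

23.43 GPa


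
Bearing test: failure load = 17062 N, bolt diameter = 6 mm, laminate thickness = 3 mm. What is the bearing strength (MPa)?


sigma_br = F/(d*h) = 17062/(6*3) = 947.9 MPa

947.9 MPa


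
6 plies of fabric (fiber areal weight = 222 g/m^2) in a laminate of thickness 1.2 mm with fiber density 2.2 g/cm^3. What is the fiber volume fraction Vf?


Vf = n * FAW / (rho_f * h * 1000) = 6 * 222 / (2.2 * 1.2 * 1000) = 0.5045

0.5045


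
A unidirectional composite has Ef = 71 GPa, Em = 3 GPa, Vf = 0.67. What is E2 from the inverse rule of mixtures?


1/E2 = Vf/Ef + (1-Vf)/Em = 0.67/71 + 0.33/3
E2 = 8.37 GPa

8.37 GPa


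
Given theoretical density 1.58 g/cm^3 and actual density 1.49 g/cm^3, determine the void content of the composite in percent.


Void% = (rho_theo - rho_actual)/rho_theo * 100 = (1.58 - 1.49)/1.58 * 100 = 5.7%

5.7%


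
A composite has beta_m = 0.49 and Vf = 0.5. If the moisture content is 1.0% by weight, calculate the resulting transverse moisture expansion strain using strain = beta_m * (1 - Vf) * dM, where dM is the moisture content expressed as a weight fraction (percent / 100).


dM = 1.0/100 = 0.01
strain = beta_m * (1-Vf) * dM = 0.49 * 0.5 * 0.01 = 0.00245

0.00245


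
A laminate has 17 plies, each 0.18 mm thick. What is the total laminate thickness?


h = n * t_ply = 17 * 0.18 = 3.06 mm

3.06 mm


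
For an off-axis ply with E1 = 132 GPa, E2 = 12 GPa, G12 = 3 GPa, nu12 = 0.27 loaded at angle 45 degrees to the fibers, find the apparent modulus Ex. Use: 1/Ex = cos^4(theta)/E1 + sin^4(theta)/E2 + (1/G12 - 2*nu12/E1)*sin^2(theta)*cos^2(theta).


cos^4(45) = 0.25, sin^4(45) = 0.25, sin^2(45)*cos^2(45) = 0.25
1/G12 - 2*nu12/E1 = 1/3 - 2*0.27/132 = 0.329242 GPa^-1
1/Ex = 0.25/132 + 0.25/12 + 0.329242*0.25 = 0.1050379 GPa^-1
Ex = 9.52 GPa

9.52 GPa


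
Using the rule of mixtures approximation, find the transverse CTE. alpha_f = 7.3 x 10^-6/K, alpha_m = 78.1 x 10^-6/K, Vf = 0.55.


alpha_2 = alpha_f*Vf + alpha_m*(1-Vf) = 7.3*0.55 + 78.1*0.45 = 39.2 x 10^-6/K

39.2 x 10^-6/K


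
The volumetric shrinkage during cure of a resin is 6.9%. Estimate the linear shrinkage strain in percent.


Linear shrinkage ≈ vol_shrink/3 = 6.9/3 = 2.3%

2.3%


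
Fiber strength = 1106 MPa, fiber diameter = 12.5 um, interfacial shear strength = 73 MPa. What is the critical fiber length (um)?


Lc = sigma_f * d / (2 * tau_i) = 1106 * 12.5 / (2 * 73) = 94.7 um

94.7 um


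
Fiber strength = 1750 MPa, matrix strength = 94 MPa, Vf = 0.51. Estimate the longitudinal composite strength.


sigma_1 = sigma_f*Vf + sigma_m*(1-Vf) = 1750*0.51 + 94*0.49 = 938.6 MPa

938.6 MPa


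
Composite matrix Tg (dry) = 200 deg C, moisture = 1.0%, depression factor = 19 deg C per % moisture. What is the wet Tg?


Tg_wet = Tg_dry - k*moisture = 200 - 19*1.0 = 181.0 deg C

181.0 deg C


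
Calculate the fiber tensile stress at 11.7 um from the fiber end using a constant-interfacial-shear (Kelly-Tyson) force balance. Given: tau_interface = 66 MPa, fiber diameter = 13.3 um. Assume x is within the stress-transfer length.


Force balance: sigma_f * (pi*d^2/4) = tau * (pi*d) * x  ->  sigma_f = 4 * tau * x / d
sigma_f = 4 * 66 * 11.7 / 13.3 = 232.2 MPa

232.2 MPa


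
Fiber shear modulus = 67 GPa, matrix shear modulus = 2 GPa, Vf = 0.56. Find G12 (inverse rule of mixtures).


1/G12 = Vf/Gf + (1-Vf)/Gm = 0.56/67 + 0.44/2
G12 = 4.38 GPa

4.38 GPa


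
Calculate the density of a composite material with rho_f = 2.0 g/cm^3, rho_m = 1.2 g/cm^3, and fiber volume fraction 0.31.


rho_c = rho_f*Vf + rho_m*(1-Vf) = 2.0*0.31 + 1.2*0.69 = 1.448 g/cm^3

1.448 g/cm^3


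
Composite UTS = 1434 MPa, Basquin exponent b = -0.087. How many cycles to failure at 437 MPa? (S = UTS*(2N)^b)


N = 0.5 * (S/UTS)^(1/b) = 0.5 * (437/1434)^(1/-0.087) = 427349.1191 cycles

427349.1191 cycles


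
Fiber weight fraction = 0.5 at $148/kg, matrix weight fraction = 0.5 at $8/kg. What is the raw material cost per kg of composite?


Cost = cost_f*Wf + cost_m*Wm = 148*0.5 + 8*0.5 = $78.0/kg

$78.0/kg


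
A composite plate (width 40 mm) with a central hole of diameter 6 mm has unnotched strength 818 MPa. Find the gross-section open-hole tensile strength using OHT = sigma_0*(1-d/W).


OHT = sigma_0*(1-d/W) = 818*(1-6/40) = 695.3 MPa

695.3 MPa


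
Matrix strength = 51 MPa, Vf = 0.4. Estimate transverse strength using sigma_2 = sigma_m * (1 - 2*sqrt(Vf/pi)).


factor = 1 - 2*sqrt(0.4/pi) = 0.2864
sigma_2 = 51 * 0.2864 = 14.6 MPa

14.6 MPa


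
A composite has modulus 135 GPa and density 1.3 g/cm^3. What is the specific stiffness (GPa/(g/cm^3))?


Specific stiffness = E/rho = 135/1.3 = 103.8 GPa/(g/cm^3)

103.8 GPa/(g/cm^3)


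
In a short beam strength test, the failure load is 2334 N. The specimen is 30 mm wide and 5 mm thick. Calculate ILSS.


ILSS = 3F/(4bh) = 3*2334/(4*30*5) = 11.67 MPa

11.67 MPa


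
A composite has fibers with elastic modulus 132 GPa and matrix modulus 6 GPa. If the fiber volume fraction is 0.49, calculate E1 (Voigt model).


E1 = Ef*Vf + Em*(1-Vf) = 132*0.49 + 6*0.51 = 67.74 GPa

67.74 GPa


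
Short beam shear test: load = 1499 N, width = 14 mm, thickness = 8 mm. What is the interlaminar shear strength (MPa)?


ILSS = 3F/(4bh) = 3*1499/(4*14*8) = 10.04 MPa

10.04 MPa


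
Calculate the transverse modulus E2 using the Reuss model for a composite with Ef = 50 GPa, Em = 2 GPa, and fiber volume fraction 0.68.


1/E2 = Vf/Ef + (1-Vf)/Em = 0.68/50 + 0.32/2
E2 = 5.76 GPa

5.76 GPa


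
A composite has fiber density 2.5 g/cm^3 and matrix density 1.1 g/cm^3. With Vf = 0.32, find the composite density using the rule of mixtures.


rho_c = rho_f*Vf + rho_m*(1-Vf) = 2.5*0.32 + 1.1*0.68 = 1.548 g/cm^3

1.548 g/cm^3


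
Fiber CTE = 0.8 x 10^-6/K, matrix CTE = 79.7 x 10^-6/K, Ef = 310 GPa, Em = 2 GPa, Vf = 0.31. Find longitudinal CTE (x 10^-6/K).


E1 = Ef*Vf + Em*(1-Vf) = 97.48
alpha_1 = (alpha_f*Ef*Vf + alpha_m*Em*(1-Vf))/E1 = 1.92 x 10^-6/K

1.92 x 10^-6/K


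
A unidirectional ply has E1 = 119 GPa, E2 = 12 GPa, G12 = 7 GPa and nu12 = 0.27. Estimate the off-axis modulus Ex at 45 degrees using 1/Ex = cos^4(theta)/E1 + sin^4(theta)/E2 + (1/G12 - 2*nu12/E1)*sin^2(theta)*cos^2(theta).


cos^4(45) = 0.25, sin^4(45) = 0.25, sin^2(45)*cos^2(45) = 0.25
1/G12 - 2*nu12/E1 = 1/7 - 2*0.27/119 = 0.138319 GPa^-1
1/Ex = 0.25/119 + 0.25/12 + 0.138319*0.25 = 0.057514 GPa^-1
Ex = 17.39 GPa

17.39 GPa


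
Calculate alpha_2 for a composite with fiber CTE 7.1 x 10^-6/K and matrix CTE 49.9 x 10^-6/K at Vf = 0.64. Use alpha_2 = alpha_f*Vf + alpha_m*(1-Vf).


alpha_2 = alpha_f*Vf + alpha_m*(1-Vf) = 7.1*0.64 + 49.9*0.36 = 22.5 x 10^-6/K

22.5 x 10^-6/K


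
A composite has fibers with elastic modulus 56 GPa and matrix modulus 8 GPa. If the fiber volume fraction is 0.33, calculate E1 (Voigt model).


E1 = Ef*Vf + Em*(1-Vf) = 56*0.33 + 8*0.67 = 23.84 GPa

23.84 GPa


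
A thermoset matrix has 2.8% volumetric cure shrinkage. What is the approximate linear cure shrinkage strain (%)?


Linear shrinkage ≈ vol_shrink/3 = 2.8/3 = 0.933%

0.933%


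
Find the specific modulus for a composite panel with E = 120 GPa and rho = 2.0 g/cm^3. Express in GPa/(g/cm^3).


Specific stiffness = E/rho = 120/2.0 = 60.0 GPa/(g/cm^3)

60.0 GPa/(g/cm^3)


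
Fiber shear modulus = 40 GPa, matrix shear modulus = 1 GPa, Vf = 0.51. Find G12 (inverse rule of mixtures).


1/G12 = Vf/Gf + (1-Vf)/Gm = 0.51/40 + 0.49/1
G12 = 1.99 GPa

1.99 GPa


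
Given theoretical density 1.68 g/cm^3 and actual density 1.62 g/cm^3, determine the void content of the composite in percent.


Void% = (rho_theo - rho_actual)/rho_theo * 100 = (1.68 - 1.62)/1.68 * 100 = 3.57%

3.57%


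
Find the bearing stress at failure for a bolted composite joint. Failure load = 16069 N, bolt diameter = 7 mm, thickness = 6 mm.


sigma_br = F/(d*h) = 16069/(7*6) = 382.6 MPa

382.6 MPa


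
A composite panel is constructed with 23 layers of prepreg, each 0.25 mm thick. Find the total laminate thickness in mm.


h = n * t_ply = 23 * 0.25 = 5.75 mm

5.75 mm


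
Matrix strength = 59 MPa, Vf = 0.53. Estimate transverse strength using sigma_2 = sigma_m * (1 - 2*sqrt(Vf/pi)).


factor = 1 - 2*sqrt(0.53/pi) = 0.1785
sigma_2 = 59 * 0.1785 = 10.53 MPa

10.53 MPa


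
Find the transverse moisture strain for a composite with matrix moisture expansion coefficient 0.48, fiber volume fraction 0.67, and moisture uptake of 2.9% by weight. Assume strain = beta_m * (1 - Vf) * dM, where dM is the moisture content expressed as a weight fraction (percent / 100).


dM = 2.9/100 = 0.029
strain = beta_m * (1-Vf) * dM = 0.48 * 0.33 * 0.029 = 0.0045936

0.0045936


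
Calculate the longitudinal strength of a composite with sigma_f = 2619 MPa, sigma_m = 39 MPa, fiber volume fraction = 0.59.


sigma_1 = sigma_f*Vf + sigma_m*(1-Vf) = 2619*0.59 + 39*0.41 = 1561.2 MPa

1561.2 MPa


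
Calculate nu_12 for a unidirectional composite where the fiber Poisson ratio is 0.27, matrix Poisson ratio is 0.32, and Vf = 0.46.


nu_12 = nu_f*Vf + nu_m*(1-Vf) = 0.27*0.46 + 0.32*0.54 = 0.297

0.297


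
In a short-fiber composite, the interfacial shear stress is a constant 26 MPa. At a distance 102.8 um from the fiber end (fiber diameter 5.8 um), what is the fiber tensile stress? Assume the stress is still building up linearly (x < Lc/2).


Force balance: sigma_f * (pi*d^2/4) = tau * (pi*d) * x  ->  sigma_f = 4 * tau * x / d
sigma_f = 4 * 26 * 102.8 / 5.8 = 1843.3 MPa

1843.3 MPa


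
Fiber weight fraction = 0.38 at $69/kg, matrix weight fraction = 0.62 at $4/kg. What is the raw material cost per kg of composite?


Cost = cost_f*Wf + cost_m*Wm = 69*0.38 + 4*0.62 = $28.7/kg

$28.7/kg


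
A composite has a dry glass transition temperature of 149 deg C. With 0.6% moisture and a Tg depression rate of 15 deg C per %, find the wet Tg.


Tg_wet = Tg_dry - k*moisture = 149 - 15*0.6 = 140.0 deg C

140.0 deg C


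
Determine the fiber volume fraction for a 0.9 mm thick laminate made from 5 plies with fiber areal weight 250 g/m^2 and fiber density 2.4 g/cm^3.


Vf = n * FAW / (rho_f * h * 1000) = 5 * 250 / (2.4 * 0.9 * 1000) = 0.5787

0.5787


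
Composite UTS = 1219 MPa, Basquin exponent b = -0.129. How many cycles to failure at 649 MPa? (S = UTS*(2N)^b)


N = 0.5 * (S/UTS)^(1/b) = 0.5 * (649/1219)^(1/-0.129) = 66.2419 cycles

66.2419 cycles


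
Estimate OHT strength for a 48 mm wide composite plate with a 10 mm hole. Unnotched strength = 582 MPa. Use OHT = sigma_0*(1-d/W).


OHT = sigma_0*(1-d/W) = 582*(1-10/48) = 460.8 MPa

460.8 MPa


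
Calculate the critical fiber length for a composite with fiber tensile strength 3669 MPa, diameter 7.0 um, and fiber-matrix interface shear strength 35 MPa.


Lc = sigma_f * d / (2 * tau_i) = 3669 * 7.0 / (2 * 35) = 366.9 um

366.9 um


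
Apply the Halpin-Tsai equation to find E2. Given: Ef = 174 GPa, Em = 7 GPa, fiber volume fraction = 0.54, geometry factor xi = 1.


eta = (Ef/Em - 1)/(Ef/Em + xi) = (24.8571 - 1)/(24.8571 + 1) = 0.9227
E2 = Em*(1+xi*eta*Vf)/(1-eta*Vf) = 20.9 GPa

20.9 GPa


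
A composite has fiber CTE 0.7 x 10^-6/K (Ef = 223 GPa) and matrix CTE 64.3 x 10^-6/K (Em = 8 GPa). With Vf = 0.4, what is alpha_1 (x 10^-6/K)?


E1 = Ef*Vf + Em*(1-Vf) = 94.0
alpha_1 = (alpha_f*Ef*Vf + alpha_m*Em*(1-Vf))/E1 = 3.95 x 10^-6/K

3.95 x 10^-6/K


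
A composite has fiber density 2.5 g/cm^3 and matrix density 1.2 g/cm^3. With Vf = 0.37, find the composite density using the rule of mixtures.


rho_c = rho_f*Vf + rho_m*(1-Vf) = 2.5*0.37 + 1.2*0.63 = 1.681 g/cm^3

1.681 g/cm^3


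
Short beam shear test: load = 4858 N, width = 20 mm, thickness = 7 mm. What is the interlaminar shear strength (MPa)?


ILSS = 3F/(4bh) = 3*4858/(4*20*7) = 26.03 MPa

26.03 MPa


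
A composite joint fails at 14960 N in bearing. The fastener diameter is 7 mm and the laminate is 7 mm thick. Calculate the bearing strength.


sigma_br = F/(d*h) = 14960/(7*7) = 305.3 MPa

305.3 MPa


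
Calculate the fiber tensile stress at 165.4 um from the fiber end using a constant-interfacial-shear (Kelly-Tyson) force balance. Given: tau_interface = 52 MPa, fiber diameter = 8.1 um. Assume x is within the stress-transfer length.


Force balance: sigma_f * (pi*d^2/4) = tau * (pi*d) * x  ->  sigma_f = 4 * tau * x / d
sigma_f = 4 * 52 * 165.4 / 8.1 = 4247.3 MPa

4247.3 MPa


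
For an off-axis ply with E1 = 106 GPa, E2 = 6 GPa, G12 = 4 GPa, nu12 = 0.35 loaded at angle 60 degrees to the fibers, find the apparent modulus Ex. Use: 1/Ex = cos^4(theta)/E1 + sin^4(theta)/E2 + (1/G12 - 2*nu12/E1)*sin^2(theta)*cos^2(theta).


cos^4(60) = 0.0625, sin^4(60) = 0.5625, sin^2(60)*cos^2(60) = 0.1875
1/G12 - 2*nu12/E1 = 1/4 - 2*0.35/106 = 0.243396 GPa^-1
1/Ex = 0.0625/106 + 0.5625/6 + 0.243396*0.1875 = 0.1399764 GPa^-1
Ex = 7.14 GPa

7.14 GPa


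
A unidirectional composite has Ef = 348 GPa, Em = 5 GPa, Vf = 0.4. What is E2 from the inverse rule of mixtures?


1/E2 = Vf/Ef + (1-Vf)/Em = 0.4/348 + 0.6/5
E2 = 8.25 GPa

8.25 GPa


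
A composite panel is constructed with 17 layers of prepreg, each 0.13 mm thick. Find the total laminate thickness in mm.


h = n * t_ply = 17 * 0.13 = 2.21 mm

2.21 mm


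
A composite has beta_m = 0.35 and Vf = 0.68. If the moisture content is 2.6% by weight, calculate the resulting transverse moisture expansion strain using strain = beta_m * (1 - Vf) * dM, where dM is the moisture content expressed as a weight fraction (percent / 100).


dM = 2.6/100 = 0.026
strain = beta_m * (1-Vf) * dM = 0.35 * 0.32 * 0.026 = 0.002912

0.002912


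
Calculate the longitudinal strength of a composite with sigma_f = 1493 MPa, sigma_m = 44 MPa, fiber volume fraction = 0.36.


sigma_1 = sigma_f*Vf + sigma_m*(1-Vf) = 1493*0.36 + 44*0.64 = 565.6 MPa

565.6 MPa


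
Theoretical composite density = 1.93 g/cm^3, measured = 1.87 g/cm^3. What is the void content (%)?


Void% = (rho_theo - rho_actual)/rho_theo * 100 = (1.93 - 1.87)/1.93 * 100 = 3.11%

3.11%


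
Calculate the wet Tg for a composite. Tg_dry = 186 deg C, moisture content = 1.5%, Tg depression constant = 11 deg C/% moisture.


Tg_wet = Tg_dry - k*moisture = 186 - 11*1.5 = 169.5 deg C

169.5 deg C


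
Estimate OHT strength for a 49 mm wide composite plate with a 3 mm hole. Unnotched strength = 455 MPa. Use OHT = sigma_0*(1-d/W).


OHT = sigma_0*(1-d/W) = 455*(1-3/49) = 427.1 MPa

427.1 MPa


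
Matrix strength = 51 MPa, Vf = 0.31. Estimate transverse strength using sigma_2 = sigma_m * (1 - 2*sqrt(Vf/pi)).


factor = 1 - 2*sqrt(0.31/pi) = 0.3717
sigma_2 = 51 * 0.3717 = 18.96 MPa

18.96 MPa


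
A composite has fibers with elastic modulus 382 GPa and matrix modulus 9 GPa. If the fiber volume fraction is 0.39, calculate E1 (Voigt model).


E1 = Ef*Vf + Em*(1-Vf) = 382*0.39 + 9*0.61 = 154.47 GPa

154.47 GPa


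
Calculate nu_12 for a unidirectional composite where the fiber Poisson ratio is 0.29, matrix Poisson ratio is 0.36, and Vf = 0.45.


nu_12 = nu_f*Vf + nu_m*(1-Vf) = 0.29*0.45 + 0.36*0.55 = 0.3285

0.3285


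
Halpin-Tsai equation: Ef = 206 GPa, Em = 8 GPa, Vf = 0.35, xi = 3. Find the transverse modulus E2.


eta = (Ef/Em - 1)/(Ef/Em + xi) = (25.75 - 1)/(25.75 + 3) = 0.8609
E2 = Em*(1+xi*eta*Vf)/(1-eta*Vf) = 21.8 GPa

21.8 GPa


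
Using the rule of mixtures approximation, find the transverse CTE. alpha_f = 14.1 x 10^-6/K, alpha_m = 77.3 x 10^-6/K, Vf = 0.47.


alpha_2 = alpha_f*Vf + alpha_m*(1-Vf) = 14.1*0.47 + 77.3*0.53 = 47.6 x 10^-6/K

47.6 x 10^-6/K


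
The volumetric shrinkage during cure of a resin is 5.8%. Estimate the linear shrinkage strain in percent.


Linear shrinkage ≈ vol_shrink/3 = 5.8/3 = 1.933%

1.933%


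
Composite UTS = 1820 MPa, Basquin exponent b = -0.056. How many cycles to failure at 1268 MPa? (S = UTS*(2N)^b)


N = 0.5 * (S/UTS)^(1/b) = 0.5 * (1268/1820)^(1/-0.056) = 317.4583 cycles

317.4583 cycles


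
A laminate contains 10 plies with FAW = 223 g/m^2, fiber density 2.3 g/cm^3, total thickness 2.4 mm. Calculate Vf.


Vf = n * FAW / (rho_f * h * 1000) = 10 * 223 / (2.3 * 2.4 * 1000) = 0.404

0.404


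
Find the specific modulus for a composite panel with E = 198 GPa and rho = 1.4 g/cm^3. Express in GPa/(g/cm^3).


Specific stiffness = E/rho = 198/1.4 = 141.4 GPa/(g/cm^3)

141.4 GPa/(g/cm^3)


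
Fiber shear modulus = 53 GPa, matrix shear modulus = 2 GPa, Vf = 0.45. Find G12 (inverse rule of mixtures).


1/G12 = Vf/Gf + (1-Vf)/Gm = 0.45/53 + 0.55/2
G12 = 3.53 GPa

3.53 GPa


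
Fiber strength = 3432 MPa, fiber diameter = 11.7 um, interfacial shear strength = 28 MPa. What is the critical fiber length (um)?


Lc = sigma_f * d / (2 * tau_i) = 3432 * 11.7 / (2 * 28) = 717.0 um

717.0 um


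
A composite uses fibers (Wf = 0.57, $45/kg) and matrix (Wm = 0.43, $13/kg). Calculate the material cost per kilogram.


Cost = cost_f*Wf + cost_m*Wm = 45*0.57 + 13*0.43 = $31.24/kg

$31.24/kg


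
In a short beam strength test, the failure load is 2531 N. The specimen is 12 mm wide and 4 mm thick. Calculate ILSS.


ILSS = 3F/(4bh) = 3*2531/(4*12*4) = 39.55 MPa

39.55 MPa


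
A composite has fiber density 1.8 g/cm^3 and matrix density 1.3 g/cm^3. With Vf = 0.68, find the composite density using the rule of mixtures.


rho_c = rho_f*Vf + rho_m*(1-Vf) = 1.8*0.68 + 1.3*0.32 = 1.64 g/cm^3

1.64 g/cm^3


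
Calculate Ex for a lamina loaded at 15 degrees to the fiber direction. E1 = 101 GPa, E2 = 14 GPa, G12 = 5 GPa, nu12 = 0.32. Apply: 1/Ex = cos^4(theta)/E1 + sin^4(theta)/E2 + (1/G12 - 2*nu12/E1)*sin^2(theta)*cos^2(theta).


cos^4(15) = 0.870513, sin^4(15) = 0.004487, sin^2(15)*cos^2(15) = 0.0625
1/G12 - 2*nu12/E1 = 1/5 - 2*0.32/101 = 0.193663 GPa^-1
1/Ex = 0.870513/101 + 0.004487/14 + 0.193663*0.0625 = 0.0210434 GPa^-1
Ex = 47.52 GPa

47.52 GPa


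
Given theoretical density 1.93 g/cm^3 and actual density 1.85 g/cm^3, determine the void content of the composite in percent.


Void% = (rho_theo - rho_actual)/rho_theo * 100 = (1.93 - 1.85)/1.93 * 100 = 4.15%

4.15%


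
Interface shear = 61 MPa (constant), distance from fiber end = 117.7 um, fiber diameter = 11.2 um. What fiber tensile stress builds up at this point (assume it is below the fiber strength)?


Force balance: sigma_f * (pi*d^2/4) = tau * (pi*d) * x  ->  sigma_f = 4 * tau * x / d
sigma_f = 4 * 61 * 117.7 / 11.2 = 2564.2 MPa

2564.2 MPa


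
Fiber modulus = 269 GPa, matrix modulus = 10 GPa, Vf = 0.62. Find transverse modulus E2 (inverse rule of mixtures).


1/E2 = Vf/Ef + (1-Vf)/Em = 0.62/269 + 0.38/10
E2 = 24.81 GPa

24.81 GPa


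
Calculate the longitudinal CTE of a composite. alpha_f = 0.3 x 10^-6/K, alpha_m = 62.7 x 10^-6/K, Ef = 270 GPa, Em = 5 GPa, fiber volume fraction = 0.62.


E1 = Ef*Vf + Em*(1-Vf) = 169.3
alpha_1 = (alpha_f*Ef*Vf + alpha_m*Em*(1-Vf))/E1 = 1.0 x 10^-6/K

1.0 x 10^-6/K


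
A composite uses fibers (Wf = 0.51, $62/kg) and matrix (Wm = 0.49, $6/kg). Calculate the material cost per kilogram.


Cost = cost_f*Wf + cost_m*Wm = 62*0.51 + 6*0.49 = $34.56/kg

$34.56/kg


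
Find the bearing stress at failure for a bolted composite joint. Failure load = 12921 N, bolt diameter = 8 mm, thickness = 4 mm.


sigma_br = F/(d*h) = 12921/(8*4) = 403.8 MPa

403.8 MPa


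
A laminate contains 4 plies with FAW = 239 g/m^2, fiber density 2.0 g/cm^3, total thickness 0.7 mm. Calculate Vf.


Vf = n * FAW / (rho_f * h * 1000) = 4 * 239 / (2.0 * 0.7 * 1000) = 0.6829

0.6829


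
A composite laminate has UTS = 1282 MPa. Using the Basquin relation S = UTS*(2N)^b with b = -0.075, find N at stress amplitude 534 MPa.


N = 0.5 * (S/UTS)^(1/b) = 0.5 * (534/1282)^(1/-0.075) = 58919.6619 cycles

58919.6619 cycles


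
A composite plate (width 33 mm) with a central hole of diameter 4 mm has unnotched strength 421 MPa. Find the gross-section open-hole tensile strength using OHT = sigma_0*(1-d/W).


OHT = sigma_0*(1-d/W) = 421*(1-4/33) = 370.0 MPa

370.0 MPa


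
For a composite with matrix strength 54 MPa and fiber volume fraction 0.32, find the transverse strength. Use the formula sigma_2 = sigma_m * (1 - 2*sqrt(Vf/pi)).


factor = 1 - 2*sqrt(0.32/pi) = 0.3617
sigma_2 = 54 * 0.3617 = 19.53 MPa

19.53 MPa


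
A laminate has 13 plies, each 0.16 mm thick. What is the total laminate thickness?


h = n * t_ply = 13 * 0.16 = 2.08 mm

2.08 mm


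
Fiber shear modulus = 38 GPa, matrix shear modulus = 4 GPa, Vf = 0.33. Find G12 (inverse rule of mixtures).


1/G12 = Vf/Gf + (1-Vf)/Gm = 0.33/38 + 0.67/4
G12 = 5.68 GPa

5.68 GPa


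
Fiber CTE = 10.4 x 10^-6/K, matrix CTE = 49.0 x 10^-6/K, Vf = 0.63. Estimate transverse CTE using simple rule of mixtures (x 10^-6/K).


alpha_2 = alpha_f*Vf + alpha_m*(1-Vf) = 10.4*0.63 + 49.0*0.37 = 24.7 x 10^-6/K

24.7 x 10^-6/K


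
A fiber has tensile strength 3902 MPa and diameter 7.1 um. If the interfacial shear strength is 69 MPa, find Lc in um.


Lc = sigma_f * d / (2 * tau_i) = 3902 * 7.1 / (2 * 69) = 200.8 um

200.8 um


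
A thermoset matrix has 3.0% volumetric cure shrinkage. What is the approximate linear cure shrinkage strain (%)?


Linear shrinkage ≈ vol_shrink/3 = 3.0/3 = 1.0%

1.0%


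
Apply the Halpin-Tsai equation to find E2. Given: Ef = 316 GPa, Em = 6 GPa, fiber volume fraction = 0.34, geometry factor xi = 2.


eta = (Ef/Em - 1)/(Ef/Em + xi) = (52.6667 - 1)/(52.6667 + 2) = 0.9451
E2 = Em*(1+xi*eta*Vf)/(1-eta*Vf) = 14.52 GPa

14.52 GPa


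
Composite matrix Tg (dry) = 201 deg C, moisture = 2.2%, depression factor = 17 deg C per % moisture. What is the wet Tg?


Tg_wet = Tg_dry - k*moisture = 201 - 17*2.2 = 163.6 deg C

163.6 deg C


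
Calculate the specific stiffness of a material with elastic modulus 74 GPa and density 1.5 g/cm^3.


Specific stiffness = E/rho = 74/1.5 = 49.3 GPa/(g/cm^3)

49.3 GPa/(g/cm^3)


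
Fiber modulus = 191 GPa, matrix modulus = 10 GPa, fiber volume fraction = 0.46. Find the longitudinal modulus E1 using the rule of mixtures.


E1 = Ef*Vf + Em*(1-Vf) = 191*0.46 + 10*0.54 = 93.26 GPa

93.26 GPa


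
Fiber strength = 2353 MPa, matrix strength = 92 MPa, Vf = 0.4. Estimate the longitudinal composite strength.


sigma_1 = sigma_f*Vf + sigma_m*(1-Vf) = 2353*0.4 + 92*0.6 = 996.4 MPa

996.4 MPa


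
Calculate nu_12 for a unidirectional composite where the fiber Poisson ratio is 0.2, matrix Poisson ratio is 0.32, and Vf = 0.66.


nu_12 = nu_f*Vf + nu_m*(1-Vf) = 0.2*0.66 + 0.32*0.34 = 0.2408

0.2408


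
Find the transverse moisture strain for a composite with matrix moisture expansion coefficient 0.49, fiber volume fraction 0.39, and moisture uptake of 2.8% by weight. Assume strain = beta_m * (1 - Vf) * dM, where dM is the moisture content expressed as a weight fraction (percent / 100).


dM = 2.8/100 = 0.028
strain = beta_m * (1-Vf) * dM = 0.49 * 0.61 * 0.028 = 0.0083692

0.0083692


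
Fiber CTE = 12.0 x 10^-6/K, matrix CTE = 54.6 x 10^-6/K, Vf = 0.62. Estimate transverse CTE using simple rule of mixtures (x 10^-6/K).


alpha_2 = alpha_f*Vf + alpha_m*(1-Vf) = 12.0*0.62 + 54.6*0.38 = 28.2 x 10^-6/K

28.2 x 10^-6/K


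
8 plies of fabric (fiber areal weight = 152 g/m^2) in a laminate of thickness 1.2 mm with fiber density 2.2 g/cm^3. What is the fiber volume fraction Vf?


Vf = n * FAW / (rho_f * h * 1000) = 8 * 152 / (2.2 * 1.2 * 1000) = 0.4606

0.4606


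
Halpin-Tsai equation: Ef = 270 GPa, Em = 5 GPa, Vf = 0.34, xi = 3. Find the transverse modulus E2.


eta = (Ef/Em - 1)/(Ef/Em + xi) = (54.0 - 1)/(54.0 + 3) = 0.9298
E2 = Em*(1+xi*eta*Vf)/(1-eta*Vf) = 14.25 GPa

14.25 GPa


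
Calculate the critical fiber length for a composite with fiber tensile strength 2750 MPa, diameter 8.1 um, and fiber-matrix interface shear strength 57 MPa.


Lc = sigma_f * d / (2 * tau_i) = 2750 * 8.1 / (2 * 57) = 195.4 um

195.4 um


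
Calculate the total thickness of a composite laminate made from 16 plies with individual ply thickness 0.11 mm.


h = n * t_ply = 16 * 0.11 = 1.76 mm

1.76 mm


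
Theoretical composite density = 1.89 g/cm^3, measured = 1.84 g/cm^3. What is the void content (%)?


Void% = (rho_theo - rho_actual)/rho_theo * 100 = (1.89 - 1.84)/1.89 * 100 = 2.65%

2.65%


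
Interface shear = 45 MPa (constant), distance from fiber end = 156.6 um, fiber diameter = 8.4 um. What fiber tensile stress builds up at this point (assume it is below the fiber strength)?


Force balance: sigma_f * (pi*d^2/4) = tau * (pi*d) * x  ->  sigma_f = 4 * tau * x / d
sigma_f = 4 * 45 * 156.6 / 8.4 = 3355.7 MPa

3355.7 MPa


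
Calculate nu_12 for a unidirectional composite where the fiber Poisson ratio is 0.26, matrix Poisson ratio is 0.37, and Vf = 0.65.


nu_12 = nu_f*Vf + nu_m*(1-Vf) = 0.26*0.65 + 0.37*0.35 = 0.2985

0.2985


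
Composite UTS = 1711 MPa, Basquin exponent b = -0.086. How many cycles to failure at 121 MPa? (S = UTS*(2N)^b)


N = 0.5 * (S/UTS)^(1/b) = 0.5 * (121/1711)^(1/-0.086) = 1.1925e+13 cycles

1.1925e+13 cycles


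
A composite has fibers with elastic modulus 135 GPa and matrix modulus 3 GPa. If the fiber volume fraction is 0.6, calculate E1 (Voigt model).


E1 = Ef*Vf + Em*(1-Vf) = 135*0.6 + 3*0.4 = 82.2 GPa

82.2 GPa
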